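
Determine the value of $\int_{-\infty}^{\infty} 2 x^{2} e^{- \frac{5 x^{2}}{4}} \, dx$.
$\frac{8 \sqrt{5} \sqrt{\pi}}{25}$

Consider the simpler parametrised integral
$$J(a) = \int_{-\infty}^{\infty} 2 e^{- a x^{2}} \, dx = \frac{2 \sqrt{\pi}}{\sqrt{a}}.$$

Differentiating under the integral sign brings down a factor of $(-x^2)$:
$$\frac{dJ}{da} = \int_{-\infty}^{\infty} - 2 x^{2} e^{- a x^{2}} \, dx = - \frac{\sqrt{\pi}}{a^{\frac{3}{2}}}.$$

The integral on the left is $-I$, so $I = \frac{\sqrt{\pi}}{a^{\frac{3}{2}}}$.

Setting $a = \frac{5}{4}$:
$$I = \frac{8 \sqrt{5} \sqrt{\pi}}{25}.$$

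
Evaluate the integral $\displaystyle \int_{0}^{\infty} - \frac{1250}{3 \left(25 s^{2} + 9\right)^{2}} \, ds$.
$- \frac{125 \pi}{162}$

Start from the standard arctangent integral
$$J(a) = \int_{0}^{\infty} - \frac{2}{3 \left(a^{2} + s^{2}\right)} \, ds = - \frac{\pi}{3 a}.$$

Differentiating under the integral sign with respect to $a$,
$$\frac{dJ}{da} = \int_{0}^{\infty} \frac{4 a}{3 \left(a^{2} + s^{2}\right)^{2}} \, ds = \frac{\pi}{3 a^{2}},$$
so $\int_{0}^{\infty} - \frac{2}{3 \left(a^{2} + s^{2}\right)^{2}} \, ds = - \frac{\pi}{6 a^{3}}$.

Setting $a = \frac{3}{5}$:
$$I = - \frac{125 \pi}{162}.$$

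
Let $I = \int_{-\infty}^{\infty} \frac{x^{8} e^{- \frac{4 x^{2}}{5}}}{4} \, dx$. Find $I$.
$\frac{65625 \sqrt{5} \sqrt{\pi}}{32768}$

Begin with the known integral
$$J(a) = \int_{-\infty}^{\infty} \frac{e^{- a x^{2}}}{4} \, dx = \frac{\sqrt{\pi}}{4 \sqrt{a}}.$$

Differentiating under the integral sign brings down a factor of $(-x^2)$:
$$\frac{dJ}{da} = \int_{-\infty}^{\infty} - \frac{x^{2} e^{- a x^{2}}}{4} \, dx = - \frac{\sqrt{\pi}}{8 a^{\frac{3}{2}}}.$$

Repeating $4$ times in total — each differentiation brings down another $(-x^2)$ — gives
$$\frac{d^{4}J}{da^{4}} = \int_{-\infty}^{\infty} \frac{x^{8} e^{- a x^{2}}}{4} \, dx = \frac{105 \sqrt{\pi}}{64 a^{\frac{9}{2}}},$$
and the integrand here is exactly the target integrand, so $I = \frac{105 \sqrt{\pi}}{64 a^{\frac{9}{2}}}$.

Setting $a = \frac{4}{5}$:
$$I = \frac{65625 \sqrt{5} \sqrt{\pi}}{32768}.$$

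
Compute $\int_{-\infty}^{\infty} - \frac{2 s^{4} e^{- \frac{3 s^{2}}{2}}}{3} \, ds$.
$- \frac{2 \sqrt{6} \sqrt{\pi}}{27}$

Consider the simpler parametrised integral
$$J(a) = \int_{-\infty}^{\infty} - \frac{2 e^{- a s^{2}}}{3} \, ds = - \frac{2 \sqrt{\pi}}{3 \sqrt{a}}.$$

Differentiating under the integral sign brings down a factor of $(-s^2)$:
$$\frac{dJ}{da} = \int_{-\infty}^{\infty} \frac{2 s^{2} e^{- a s^{2}}}{3} \, ds = \frac{\sqrt{\pi}}{3 a^{\frac{3}{2}}}.$$

Repeating twice in total — each differentiation brings down another $(-s^2)$ — gives
$$\frac{d^{2}J}{da^{2}} = \int_{-\infty}^{\infty} - \frac{2 s^{4} e^{- a s^{2}}}{3} \, ds = - \frac{\sqrt{\pi}}{2 a^{\frac{5}{2}}},$$
and the integrand here is exactly the target integrand, so $I = - \frac{\sqrt{\pi}}{2 a^{\frac{5}{2}}}$.

Setting $a = \frac{3}{2}$:
$$I = - \frac{2 \sqrt{6} \sqrt{\pi}}{27}.$$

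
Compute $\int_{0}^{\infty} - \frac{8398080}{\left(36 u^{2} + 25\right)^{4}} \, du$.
$- \frac{8748 \pi}{3125}$

Recall the elementary integral
$$J(a) = \int_{0}^{\infty} - \frac{5}{a^{2} + u^{2}} \, du = - \frac{5 \pi}{2 a}.$$

Differentiating under the integral sign with respect to $a$,
$$\frac{dJ}{da} = \int_{0}^{\infty} \frac{10 a}{\left(a^{2} + u^{2}\right)^{2}} \, du = \frac{5 \pi}{2 a^{2}},$$
so $\int_{0}^{\infty} - \frac{5}{\left(a^{2} + u^{2}\right)^{2}} \, du = - \frac{5 \pi}{4 a^{3}}$.

Repeating — each differentiation of $1/(u^2+a^2)^j$ produces $-2ja/(u^2+a^2)^{j+1}$ — and dividing through by $-2ja$ at each step yields, after $3$ differentiations in total,
$$\int_{0}^{\infty} - \frac{5}{\left(a^{2} + u^{2}\right)^{4}} \, du = - \frac{25 \pi}{32 a^{7}}.$$

Setting $a = \frac{5}{6}$:
$$I = - \frac{8748 \pi}{3125}.$$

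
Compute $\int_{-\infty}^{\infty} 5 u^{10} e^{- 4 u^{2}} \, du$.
$\frac{4725 \sqrt{\pi}}{65536}$

Begin with the known integral
$$J(a) = \int_{-\infty}^{\infty} 5 e^{- a u^{2}} \, du = \frac{5 \sqrt{\pi}}{\sqrt{a}}.$$

Differentiating under the integral sign brings down a factor of $(-u^2)$:
$$\frac{dJ}{da} = \int_{-\infty}^{\infty} - 5 u^{2} e^{- a u^{2}} \, du = - \frac{5 \sqrt{\pi}}{2 a^{\frac{3}{2}}}.$$

Repeating $5$ times in total — each differentiation brings down another $(-u^2)$ — gives
$$\frac{d^{5}J}{da^{5}} = \int_{-\infty}^{\infty} - 5 u^{10} e^{- a u^{2}} \, du = - \frac{4725 \sqrt{\pi}}{32 a^{\frac{11}{2}}},$$
and the integrand here is $(-1)^{5}$ times the target integrand, so $I = (-1)^{5}\,\frac{d^{5}J}{da^{5}} = \frac{4725 \sqrt{\pi}}{32 a^{\frac{11}{2}}}$.

Setting $a = 4$:
$$I = \frac{4725 \sqrt{\pi}}{65536}.$$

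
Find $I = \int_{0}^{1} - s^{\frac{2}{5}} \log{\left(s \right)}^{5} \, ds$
$\frac{1875000}{117649}$

Consider the simpler parametrised integral
$$J(a) = \int_{0}^{1} - s^{a} \, ds = - \frac{1}{a + 1}.$$

Differentiating under the integral sign brings down a factor of $\ln s$:
$$\frac{dJ}{da} = \int_{0}^{1} - s^{a} \log{\left(s \right)} \, ds = \frac{1}{\left(a + 1\right)^{2}}.$$

Repeating $5$ times in total — each differentiation brings down another $\ln s$ — gives
$$\frac{d^{5}J}{da^{5}} = \int_{0}^{1} - s^{a} \log{\left(s \right)}^{5} \, ds = \frac{120}{\left(a + 1\right)^{6}},$$
and the integrand here is exactly the target integrand, so $I = \frac{120}{\left(a + 1\right)^{6}}$.

Setting $a = \frac{2}{5}$:
$$I = \frac{1875000}{117649}.$$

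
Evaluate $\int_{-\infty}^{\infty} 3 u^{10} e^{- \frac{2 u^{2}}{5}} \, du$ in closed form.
$\frac{8859375 \sqrt{10} \sqrt{\pi}}{2048}$

Consider the simpler parametrised integral
$$J(a) = \int_{-\infty}^{\infty} 3 e^{- a u^{2}} \, du = \frac{3 \sqrt{\pi}}{\sqrt{a}}.$$

Differentiating under the integral sign brings down a factor of $(-u^2)$:
$$\frac{dJ}{da} = \int_{-\infty}^{\infty} - 3 u^{2} e^{- a u^{2}} \, du = - \frac{3 \sqrt{\pi}}{2 a^{\frac{3}{2}}}.$$

Repeating $5$ times in total — each differentiation brings down another $(-u^2)$ — gives
$$\frac{d^{5}J}{da^{5}} = \int_{-\infty}^{\infty} - 3 u^{10} e^{- a u^{2}} \, du = - \frac{2835 \sqrt{\pi}}{32 a^{\frac{11}{2}}},$$
and the integrand here is $(-1)^{5}$ times the target integrand, so $I = (-1)^{5}\,\frac{d^{5}J}{da^{5}} = \frac{2835 \sqrt{\pi}}{32 a^{\frac{11}{2}}}$.

Setting $a = \frac{2}{5}$:
$$I = \frac{8859375 \sqrt{10} \sqrt{\pi}}{2048}.$$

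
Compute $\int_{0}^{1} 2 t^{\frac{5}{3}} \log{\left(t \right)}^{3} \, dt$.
$- \frac{243}{1024}$

Consider the simpler parametrised integral
$$J(a) = \int_{0}^{1} 2 t^{a} \, dt = \frac{2}{a + 1}.$$

Differentiating under the integral sign brings down a factor of $\ln t$:
$$\frac{dJ}{da} = \int_{0}^{1} 2 t^{a} \log{\left(t \right)} \, dt = - \frac{2}{\left(a + 1\right)^{2}}.$$

Repeating $3$ times in total — each differentiation brings down another $\ln t$ — gives
$$\frac{d^{3}J}{da^{3}} = \int_{0}^{1} 2 t^{a} \log{\left(t \right)}^{3} \, dt = - \frac{12}{\left(a + 1\right)^{4}},$$
and the integrand here is exactly the target integrand, so $I = - \frac{12}{\left(a + 1\right)^{4}}$.

Setting $a = \frac{5}{3}$:
$$I = - \frac{243}{1024}.$$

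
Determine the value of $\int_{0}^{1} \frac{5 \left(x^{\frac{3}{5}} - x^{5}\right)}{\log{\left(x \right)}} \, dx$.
$- \log{\left(\frac{759375}{1024} \right)}$

Replace the exponent $5$ by a parameter $a$: let $I(a) = \int_{0}^{1} \frac{5 \left(x^{\frac{3}{5}} - x^{a}\right)}{\log{\left(x \right)}} \, dx$.

Since $\dfrac{\partial}{\partial a}\,x^{a} = x^{a} \ln x$, the $\ln x$ in the denominator cancels and
$$\frac{dI}{da} = \int_{0}^{1} -5 x^{a} \, dx = -5 \left[\frac{x^{a+1}}{a+1}\right]_0^1 = - \frac{5}{a + 1}.$$

Integrating with respect to $a$ gives $I(a) = - \log{\left(\frac{3125 \left(a + 1\right)^{5}}{32768} \right)} + C$.

At $a = \frac{3}{5}$ the integrand is identically $0$, so $I(\frac{3}{5}) = 0$. The closed form gives $0$, hence $C = 0$.

Setting $a = 5$:
$$I = - \log{\left(\frac{759375}{1024} \right)}.$$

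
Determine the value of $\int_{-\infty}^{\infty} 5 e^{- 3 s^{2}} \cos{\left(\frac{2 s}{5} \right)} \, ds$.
$\frac{5 \sqrt{3} \sqrt{\pi}}{3 e^{\frac{1}{75}}}$

Define $I(b) = \int_{-\infty}^{\infty} 5 e^{- 3 s^{2}} \cos{\left(b s \right)} \, ds$.

Differentiating under the integral sign,
$$I'(b) = \int_{-\infty}^{\infty} - 5 s e^{- 3 s^{2}} \sin{\left(b s \right)} \, ds.$$

Integrate $\int_{-\infty}^{\infty} s \sin(b s)\, e^{- 3 s^{2}}\, ds$ by parts with $u = \sin(b s)$ and $dv = s\, e^{- 3 s^{2}}\, ds$, giving $v = - \frac{e^{- 3 s^{2}}}{6}$. The boundary term vanishes and
$$\int_{-\infty}^{\infty} s \sin(b s)\, e^{- 3 s^{2}}\, ds = \frac{b}{6} \int_{-\infty}^{\infty} \cos(b s)\, e^{- 3 s^{2}}\, ds,$$
so $I'(b) = - \frac{b}{6}\, I(b)$.

This is a separable first-order ODE; solving with the initial condition $I(0) = \int_{-\infty}^{\infty} 5 e^{- 3 s^{2}}\,ds = \frac{5 \sqrt{3} \sqrt{\pi}}{3}$ gives
$$I(b) = \frac{5 \sqrt{3} \sqrt{\pi} e^{- \frac{b^{2}}{12}}}{3}.$$

Setting $b = \frac{2}{5}$:
$$I = \frac{5 \sqrt{3} \sqrt{\pi}}{3 e^{\frac{1}{75}}}.$$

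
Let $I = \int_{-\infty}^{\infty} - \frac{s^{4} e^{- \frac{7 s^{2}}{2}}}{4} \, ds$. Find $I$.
$- \frac{3 \sqrt{14} \sqrt{\pi}}{1372}$

Consider the simpler parametrised integral
$$J(a) = \int_{-\infty}^{\infty} - \frac{e^{- a s^{2}}}{4} \, ds = - \frac{\sqrt{\pi}}{4 \sqrt{a}}.$$

Differentiating under the integral sign brings down a factor of $(-s^2)$:
$$\frac{dJ}{da} = \int_{-\infty}^{\infty} \frac{s^{2} e^{- a s^{2}}}{4} \, ds = \frac{\sqrt{\pi}}{8 a^{\frac{3}{2}}}.$$

Repeating twice in total — each differentiation brings down another $(-s^2)$ — gives
$$\frac{d^{2}J}{da^{2}} = \int_{-\infty}^{\infty} - \frac{s^{4} e^{- a s^{2}}}{4} \, ds = - \frac{3 \sqrt{\pi}}{16 a^{\frac{5}{2}}},$$
and the integrand here is exactly the target integrand, so $I = - \frac{3 \sqrt{\pi}}{16 a^{\frac{5}{2}}}$.

Setting $a = \frac{7}{2}$:
$$I = - \frac{3 \sqrt{14} \sqrt{\pi}}{1372}.$$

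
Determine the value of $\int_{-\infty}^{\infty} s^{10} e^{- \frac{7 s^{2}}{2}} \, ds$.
$\frac{135 \sqrt{14} \sqrt{\pi}}{16807}$

Consider the simpler parametrised integral
$$J(a) = \int_{-\infty}^{\infty} e^{- a s^{2}} \, ds = \frac{\sqrt{\pi}}{\sqrt{a}}.$$

Differentiating under the integral sign brings down a factor of $(-s^2)$:
$$\frac{dJ}{da} = \int_{-\infty}^{\infty} - s^{2} e^{- a s^{2}} \, ds = - \frac{\sqrt{\pi}}{2 a^{\frac{3}{2}}}.$$

Repeating $5$ times in total — each differentiation brings down another $(-s^2)$ — gives
$$\frac{d^{5}J}{da^{5}} = \int_{-\infty}^{\infty} - s^{10} e^{- a s^{2}} \, ds = - \frac{945 \sqrt{\pi}}{32 a^{\frac{11}{2}}},$$
and the integrand here is $(-1)^{5}$ times the target integrand, so $I = (-1)^{5}\,\frac{d^{5}J}{da^{5}} = \frac{945 \sqrt{\pi}}{32 a^{\frac{11}{2}}}$.

Setting $a = \frac{7}{2}$:
$$I = \frac{135 \sqrt{14} \sqrt{\pi}}{16807}.$$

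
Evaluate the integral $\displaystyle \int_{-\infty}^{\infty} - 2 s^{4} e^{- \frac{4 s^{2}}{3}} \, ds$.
$- \frac{27 \sqrt{3} \sqrt{\pi}}{64}$

Begin with the known integral
$$J(a) = \int_{-\infty}^{\infty} - 2 e^{- a s^{2}} \, ds = - \frac{2 \sqrt{\pi}}{\sqrt{a}}.$$

Differentiating under the integral sign brings down a factor of $(-s^2)$:
$$\frac{dJ}{da} = \int_{-\infty}^{\infty} 2 s^{2} e^{- a s^{2}} \, ds = \frac{\sqrt{\pi}}{a^{\frac{3}{2}}}.$$

Repeating twice in total — each differentiation brings down another $(-s^2)$ — gives
$$\frac{d^{2}J}{da^{2}} = \int_{-\infty}^{\infty} - 2 s^{4} e^{- a s^{2}} \, ds = - \frac{3 \sqrt{\pi}}{2 a^{\frac{5}{2}}},$$
and the integrand here is exactly the target integrand, so $I = - \frac{3 \sqrt{\pi}}{2 a^{\frac{5}{2}}}$.

Setting $a = \frac{4}{3}$:
$$I = - \frac{27 \sqrt{3} \sqrt{\pi}}{64}.$$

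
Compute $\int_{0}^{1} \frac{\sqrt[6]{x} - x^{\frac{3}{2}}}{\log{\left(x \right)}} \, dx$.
$\log{\left(\frac{7}{15} \right)}$

Introduce a parameter $a$ in the exponent: let $I(a) = \int_{0}^{1} \frac{- x^{\frac{3}{2}} + x^{a}}{\log{\left(x \right)}} \, dx$.

Since $\dfrac{\partial}{\partial a}\,x^{a} = x^{a} \ln x$, the $\ln x$ in the denominator cancels and
$$\frac{dI}{da} = \int_{0}^{1} x^{a} \, dx = \left[\frac{x^{a+1}}{a+1}\right]_0^1 = \frac{1}{a + 1}.$$

Integrating with respect to $a$ gives $I(a) = \log{\left(\frac{2 a}{5} + \frac{2}{5} \right)} + C$.

At $a = \frac{3}{2}$ the integrand is identically $0$, so $I(\frac{3}{2}) = 0$. The closed form gives $0$, hence $C = 0$.

Setting $a = \frac{1}{6}$:
$$I = \log{\left(\frac{7}{15} \right)}.$$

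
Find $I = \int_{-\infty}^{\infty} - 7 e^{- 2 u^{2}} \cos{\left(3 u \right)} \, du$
$- \frac{7 \sqrt{2} \sqrt{\pi}}{2 e^{\frac{9}{8}}}$

Let $b$ denote the cosine frequency and define $I(b) = \int_{-\infty}^{\infty} - 7 e^{- 2 u^{2}} \cos{\left(b u \right)} \, du$.

Differentiating under the integral sign,
$$I'(b) = \int_{-\infty}^{\infty} 7 u e^{- 2 u^{2}} \sin{\left(b u \right)} \, du.$$

Integrate $\int_{-\infty}^{\infty} u \sin(b u)\, e^{- 2 u^{2}}\, du$ by parts with $w = \sin(b u)$ and $dv = u\, e^{- 2 u^{2}}\, du$, giving $v = - \frac{e^{- 2 u^{2}}}{4}$. The boundary term vanishes and
$$\int_{-\infty}^{\infty} u \sin(b u)\, e^{- 2 u^{2}}\, du = \frac{b}{4} \int_{-\infty}^{\infty} \cos(b u)\, e^{- 2 u^{2}}\, du,$$
so $I'(b) = - \frac{b}{4}\, I(b)$.

This is a separable first-order ODE; solving with the initial condition $I(0) = \int_{-\infty}^{\infty} - 7 e^{- 2 u^{2}}\,du = - \frac{7 \sqrt{2} \sqrt{\pi}}{2}$ gives
$$I(b) = - \frac{7 \sqrt{2} \sqrt{\pi} e^{- \frac{b^{2}}{8}}}{2}.$$

Setting $b = 3$:
$$I = - \frac{7 \sqrt{2} \sqrt{\pi}}{2 e^{\frac{9}{8}}}.$$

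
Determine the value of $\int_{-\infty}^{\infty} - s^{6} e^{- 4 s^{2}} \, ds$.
$- \frac{15 \sqrt{\pi}}{1024}$

Begin with the known integral
$$J(a) = \int_{-\infty}^{\infty} - e^{- a s^{2}} \, ds = - \frac{\sqrt{\pi}}{\sqrt{a}}.$$

Differentiating under the integral sign brings down a factor of $(-s^2)$:
$$\frac{dJ}{da} = \int_{-\infty}^{\infty} s^{2} e^{- a s^{2}} \, ds = \frac{\sqrt{\pi}}{2 a^{\frac{3}{2}}}.$$

Repeating $3$ times in total — each differentiation brings down another $(-s^2)$ — gives
$$\frac{d^{3}J}{da^{3}} = \int_{-\infty}^{\infty} s^{6} e^{- a s^{2}} \, ds = \frac{15 \sqrt{\pi}}{8 a^{\frac{7}{2}}},$$
and the integrand here is $(-1)^{3}$ times the target integrand, so $I = (-1)^{3}\,\frac{d^{3}J}{da^{3}} = - \frac{15 \sqrt{\pi}}{8 a^{\frac{7}{2}}}$.

Setting $a = 4$:
$$I = - \frac{15 \sqrt{\pi}}{1024}.$$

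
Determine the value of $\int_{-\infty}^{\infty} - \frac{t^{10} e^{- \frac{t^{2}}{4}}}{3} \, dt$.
$- 20160 \sqrt{\pi}$

Consider the simpler parametrised integral
$$J(a) = \int_{-\infty}^{\infty} - \frac{e^{- a t^{2}}}{3} \, dt = - \frac{\sqrt{\pi}}{3 \sqrt{a}}.$$

Differentiating under the integral sign brings down a factor of $(-t^2)$:
$$\frac{dJ}{da} = \int_{-\infty}^{\infty} \frac{t^{2} e^{- a t^{2}}}{3} \, dt = \frac{\sqrt{\pi}}{6 a^{\frac{3}{2}}}.$$

Repeating $5$ times in total — each differentiation brings down another $(-t^2)$ — gives
$$\frac{d^{5}J}{da^{5}} = \int_{-\infty}^{\infty} \frac{t^{10} e^{- a t^{2}}}{3} \, dt = \frac{315 \sqrt{\pi}}{32 a^{\frac{11}{2}}},$$
and the integrand here is $(-1)^{5}$ times the target integrand, so $I = (-1)^{5}\,\frac{d^{5}J}{da^{5}} = - \frac{315 \sqrt{\pi}}{32 a^{\frac{11}{2}}}$.

Setting $a = \frac{1}{4}$:
$$I = - 20160 \sqrt{\pi}.$$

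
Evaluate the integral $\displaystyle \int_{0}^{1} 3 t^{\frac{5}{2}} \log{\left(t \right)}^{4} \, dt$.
$\frac{2304}{16807}$

Begin with the known integral
$$J(a) = \int_{0}^{1} 3 t^{a} \, dt = \frac{3}{a + 1}.$$

Differentiating under the integral sign brings down a factor of $\ln t$:
$$\frac{dJ}{da} = \int_{0}^{1} 3 t^{a} \log{\left(t \right)} \, dt = - \frac{3}{\left(a + 1\right)^{2}}.$$

Repeating $4$ times in total — each differentiation brings down another $\ln t$ — gives
$$\frac{d^{4}J}{da^{4}} = \int_{0}^{1} 3 t^{a} \log{\left(t \right)}^{4} \, dt = \frac{72}{\left(a + 1\right)^{5}},$$
and the integrand here is exactly the target integrand, so $I = \frac{72}{\left(a + 1\right)^{5}}$.

Setting $a = \frac{5}{2}$:
$$I = \frac{2304}{16807}.$$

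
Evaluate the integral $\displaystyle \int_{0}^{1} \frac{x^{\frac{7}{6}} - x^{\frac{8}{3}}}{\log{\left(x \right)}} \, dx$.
$\log{\left(\frac{13}{22} \right)}$

Replace the exponent $\frac{7}{6}$ by a parameter $a$: let $I(a) = \int_{0}^{1} \frac{- x^{\frac{8}{3}} + x^{a}}{\log{\left(x \right)}} \, dx$.

Since $\dfrac{\partial}{\partial a}\,x^{a} = x^{a} \ln x$, the $\ln x$ in the denominator cancels and
$$\frac{dI}{da} = \int_{0}^{1} x^{a} \, dx = \left[\frac{x^{a+1}}{a+1}\right]_0^1 = \frac{1}{a + 1}.$$

Integrating with respect to $a$ gives $I(a) = \log{\left(\frac{3 a}{11} + \frac{3}{11} \right)} + C$.

At $a = \frac{8}{3}$ the integrand is identically $0$, so $I(\frac{8}{3}) = 0$. The closed form gives $0$, hence $C = 0$.

Setting $a = \frac{7}{6}$:
$$I = \log{\left(\frac{13}{22} \right)}.$$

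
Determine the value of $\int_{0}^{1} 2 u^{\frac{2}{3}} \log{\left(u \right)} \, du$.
$- \frac{18}{25}$

Begin with the known integral
$$J(a) = \int_{0}^{1} 2 u^{a} \, du = \frac{2}{a + 1}.$$

Differentiating under the integral sign brings down a factor of $\ln u$:
$$\frac{dJ}{da} = \int_{0}^{1} 2 u^{a} \log{\left(u \right)} \, du = - \frac{2}{\left(a + 1\right)^{2}}.$$

The integral on the left is $I$, so $I = - \frac{2}{\left(a + 1\right)^{2}}$.

Setting $a = \frac{2}{3}$:
$$I = - \frac{18}{25}.$$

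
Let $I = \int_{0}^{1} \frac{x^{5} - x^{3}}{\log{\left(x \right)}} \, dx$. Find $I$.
$\log{\left(\frac{3}{2} \right)}$

Replace the exponent $5$ by a parameter $a$: let $I(a) = \int_{0}^{1} \frac{- x^{3} + x^{a}}{\log{\left(x \right)}} \, dx$.

Since $\dfrac{\partial}{\partial a}\,x^{a} = x^{a} \ln x$, the $\ln x$ in the denominator cancels and
$$\frac{dI}{da} = \int_{0}^{1} x^{a} \, dx = \left[\frac{x^{a+1}}{a+1}\right]_0^1 = \frac{1}{a + 1}.$$

Integrating with respect to $a$ gives $I(a) = \log{\left(\frac{a}{4} + \frac{1}{4} \right)} + C$.

At $a = 3$ the integrand is identically $0$, so $I(3) = 0$. The closed form gives $0$, hence $C = 0$.

Setting $a = 5$:
$$I = \log{\left(\frac{3}{2} \right)}.$$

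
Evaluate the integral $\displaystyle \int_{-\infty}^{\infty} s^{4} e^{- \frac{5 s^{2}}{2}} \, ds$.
$\frac{3 \sqrt{10} \sqrt{\pi}}{125}$

Start from the elementary integral
$$J(a) = \int_{-\infty}^{\infty} e^{- a s^{2}} \, ds = \frac{\sqrt{\pi}}{\sqrt{a}}.$$

Differentiating under the integral sign brings down a factor of $(-s^2)$:
$$\frac{dJ}{da} = \int_{-\infty}^{\infty} - s^{2} e^{- a s^{2}} \, ds = - \frac{\sqrt{\pi}}{2 a^{\frac{3}{2}}}.$$

Repeating twice in total — each differentiation brings down another $(-s^2)$ — gives
$$\frac{d^{2}J}{da^{2}} = \int_{-\infty}^{\infty} s^{4} e^{- a s^{2}} \, ds = \frac{3 \sqrt{\pi}}{4 a^{\frac{5}{2}}},$$
and the integrand here is exactly the target integrand, so $I = \frac{3 \sqrt{\pi}}{4 a^{\frac{5}{2}}}$.

Setting $a = \frac{5}{2}$:
$$I = \frac{3 \sqrt{10} \sqrt{\pi}}{125}.$$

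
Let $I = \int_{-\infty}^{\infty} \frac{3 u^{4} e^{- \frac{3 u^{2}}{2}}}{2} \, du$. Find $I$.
$\frac{\sqrt{6} \sqrt{\pi}}{6}$

Start from the elementary integral
$$J(a) = \int_{-\infty}^{\infty} \frac{3 e^{- a u^{2}}}{2} \, du = \frac{3 \sqrt{\pi}}{2 \sqrt{a}}.$$

Differentiating under the integral sign brings down a factor of $(-u^2)$:
$$\frac{dJ}{da} = \int_{-\infty}^{\infty} - \frac{3 u^{2} e^{- a u^{2}}}{2} \, du = - \frac{3 \sqrt{\pi}}{4 a^{\frac{3}{2}}}.$$

Repeating twice in total — each differentiation brings down another $(-u^2)$ — gives
$$\frac{d^{2}J}{da^{2}} = \int_{-\infty}^{\infty} \frac{3 u^{4} e^{- a u^{2}}}{2} \, du = \frac{9 \sqrt{\pi}}{8 a^{\frac{5}{2}}},$$
and the integrand here is exactly the target integrand, so $I = \frac{9 \sqrt{\pi}}{8 a^{\frac{5}{2}}}$.

Setting $a = \frac{3}{2}$:
$$I = \frac{\sqrt{6} \sqrt{\pi}}{6}.$$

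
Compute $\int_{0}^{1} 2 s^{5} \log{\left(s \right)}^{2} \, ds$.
$\frac{1}{54}$

Begin with the known integral
$$J(a) = \int_{0}^{1} 2 s^{a} \, ds = \frac{2}{a + 1}.$$

Differentiating under the integral sign brings down a factor of $\ln s$:
$$\frac{dJ}{da} = \int_{0}^{1} 2 s^{a} \log{\left(s \right)} \, ds = - \frac{2}{\left(a + 1\right)^{2}}.$$

Repeating twice in total — each differentiation brings down another $\ln s$ — gives
$$\frac{d^{2}J}{da^{2}} = \int_{0}^{1} 2 s^{a} \log{\left(s \right)}^{2} \, ds = \frac{4}{\left(a + 1\right)^{3}},$$
and the integrand here is exactly the target integrand, so $I = \frac{4}{\left(a + 1\right)^{3}}$.

Setting $a = 5$:
$$I = \frac{1}{54}.$$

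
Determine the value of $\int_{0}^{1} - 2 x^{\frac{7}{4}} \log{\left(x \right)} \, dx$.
$\frac{32}{121}$

Consider the simpler parametrised integral
$$J(a) = \int_{0}^{1} - 2 x^{a} \, dx = - \frac{2}{a + 1}.$$

Differentiating under the integral sign brings down a factor of $\ln x$:
$$\frac{dJ}{da} = \int_{0}^{1} - 2 x^{a} \log{\left(x \right)} \, dx = \frac{2}{\left(a + 1\right)^{2}}.$$

The integral on the left is $I$, so $I = \frac{2}{\left(a + 1\right)^{2}}$.

Setting $a = \frac{7}{4}$:
$$I = \frac{32}{121}.$$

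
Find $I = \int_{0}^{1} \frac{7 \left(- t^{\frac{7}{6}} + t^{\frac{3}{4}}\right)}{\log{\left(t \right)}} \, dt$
$- \log{\left(\frac{8031810176}{1801088541} \right)}$

Consider the one-parameter family: let $I(a) = \int_{0}^{1} \frac{7 \left(t^{\frac{3}{4}} - t^{a}\right)}{\log{\left(t \right)}} \, dt$.

Since $\dfrac{\partial}{\partial a}\,t^{a} = t^{a} \ln t$, the $\ln t$ in the denominator cancels and
$$\frac{dI}{da} = \int_{0}^{1} -7 t^{a} \, dt = -7 \left[\frac{t^{a+1}}{a+1}\right]_0^1 = - \frac{7}{a + 1}.$$

Integrating with respect to $a$ gives $I(a) = - \log{\left(\frac{16384 \left(a + 1\right)^{7}}{823543} \right)} + C$.

At $a = \frac{3}{4}$ the integrand is identically $0$, so $I(\frac{3}{4}) = 0$. The closed form gives $0$, hence $C = 0$.

Setting $a = \frac{7}{6}$:
$$I = - \log{\left(\frac{8031810176}{1801088541} \right)}.$$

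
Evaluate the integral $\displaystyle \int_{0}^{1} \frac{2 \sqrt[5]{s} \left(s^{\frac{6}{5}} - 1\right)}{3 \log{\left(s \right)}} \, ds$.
$\log{\left(2^{\frac{2}{3}} \right)}$

Consider the one-parameter family: let $I(a) = \int_{0}^{1} \frac{2 \left(s^{\frac{7}{5}} - s^{a}\right)}{3 \log{\left(s \right)}} \, ds$.

Since $\dfrac{\partial}{\partial a}\,s^{a} = s^{a} \ln s$, the $\ln s$ in the denominator cancels and
$$\frac{dI}{da} = \int_{0}^{1} - \frac{2}{3} s^{a} \, ds = - \frac{2}{3} \left[\frac{s^{a+1}}{a+1}\right]_0^1 = - \frac{2}{3 a + 3}.$$

Integrating with respect to $a$ gives $I(a) = - \frac{2 \log{\left(a + 1 \right)}}{3} - \frac{2 \log{\left(5 \right)}}{3} + \frac{2 \log{\left(12 \right)}}{3} + C$.

At $a = \frac{7}{5}$ the integrand is identically $0$, so $I(\frac{7}{5}) = 0$. The closed form gives $0$, hence $C = 0$.

Setting $a = \frac{1}{5}$:
$$I = \log{\left(2^{\frac{2}{3}} \right)}.$$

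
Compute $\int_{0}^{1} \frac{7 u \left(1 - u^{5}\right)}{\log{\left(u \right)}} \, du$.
$\log{\left(\frac{128}{823543} \right)}$

Replace the exponent $1$ by a parameter $a$: let $I(a) = \int_{0}^{1} \frac{7 \left(- u^{6} + u^{a}\right)}{\log{\left(u \right)}} \, du$.

Since $\dfrac{\partial}{\partial a}\,u^{a} = u^{a} \ln u$, the $\ln u$ in the denominator cancels and
$$\frac{dI}{da} = \int_{0}^{1} 7 u^{a} \, du = 7 \left[\frac{u^{a+1}}{a+1}\right]_0^1 = \frac{7}{a + 1}.$$

Integrating with respect to $a$ gives $I(a) = \log{\left(\frac{\left(a + 1\right)^{7}}{823543} \right)} + C$.

At $a = 6$ the integrand is identically $0$, so $I(6) = 0$. The closed form gives $0$, hence $C = 0$.

Setting $a = 1$:
$$I = \log{\left(\frac{128}{823543} \right)}.$$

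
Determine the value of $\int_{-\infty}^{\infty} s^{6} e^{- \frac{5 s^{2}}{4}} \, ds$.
$\frac{48 \sqrt{5} \sqrt{\pi}}{125}$

Start from the elementary integral
$$J(a) = \int_{-\infty}^{\infty} e^{- a s^{2}} \, ds = \frac{\sqrt{\pi}}{\sqrt{a}}.$$

Differentiating under the integral sign brings down a factor of $(-s^2)$:
$$\frac{dJ}{da} = \int_{-\infty}^{\infty} - s^{2} e^{- a s^{2}} \, ds = - \frac{\sqrt{\pi}}{2 a^{\frac{3}{2}}}.$$

Repeating $3$ times in total — each differentiation brings down another $(-s^2)$ — gives
$$\frac{d^{3}J}{da^{3}} = \int_{-\infty}^{\infty} - s^{6} e^{- a s^{2}} \, ds = - \frac{15 \sqrt{\pi}}{8 a^{\frac{7}{2}}},$$
and the integrand here is $(-1)^{3}$ times the target integrand, so $I = (-1)^{3}\,\frac{d^{3}J}{da^{3}} = \frac{15 \sqrt{\pi}}{8 a^{\frac{7}{2}}}$.

Setting $a = \frac{5}{4}$:
$$I = \frac{48 \sqrt{5} \sqrt{\pi}}{125}.$$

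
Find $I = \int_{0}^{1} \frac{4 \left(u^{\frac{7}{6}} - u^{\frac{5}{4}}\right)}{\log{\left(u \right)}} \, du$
$- \log{\left(\frac{531441}{456976} \right)}$

Introduce a parameter $a$ in the exponent: let $I(a) = \int_{0}^{1} \frac{4 \left(u^{\frac{7}{6}} - u^{a}\right)}{\log{\left(u \right)}} \, du$.

Since $\dfrac{\partial}{\partial a}\,u^{a} = u^{a} \ln u$, the $\ln u$ in the denominator cancels and
$$\frac{dI}{da} = \int_{0}^{1} -4 u^{a} \, du = -4 \left[\frac{u^{a+1}}{a+1}\right]_0^1 = - \frac{4}{a + 1}.$$

Integrating with respect to $a$ gives $I(a) = - \log{\left(\frac{1296 \left(a + 1\right)^{4}}{28561} \right)} + C$.

At $a = \frac{7}{6}$ the integrand is identically $0$, so $I(\frac{7}{6}) = 0$. The closed form gives $0$, hence $C = 0$.

Setting $a = \frac{5}{4}$:
$$I = - \log{\left(\frac{531441}{456976} \right)}.$$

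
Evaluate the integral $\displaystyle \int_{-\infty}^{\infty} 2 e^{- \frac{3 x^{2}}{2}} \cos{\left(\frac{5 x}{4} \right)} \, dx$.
$\frac{2 \sqrt{6} \sqrt{\pi}}{3 e^{\frac{25}{96}}}$

Let $b$ denote the cosine frequency and define $I(b) = \int_{-\infty}^{\infty} 2 e^{- \frac{3 x^{2}}{2}} \cos{\left(b x \right)} \, dx$.

Differentiating under the integral sign,
$$I'(b) = \int_{-\infty}^{\infty} - 2 x e^{- \frac{3 x^{2}}{2}} \sin{\left(b x \right)} \, dx.$$

Integrate $\int_{-\infty}^{\infty} x \sin(b x)\, e^{- \frac{3 x^{2}}{2}}\, dx$ by parts with $u = \sin(b x)$ and $dv = x\, e^{- \frac{3 x^{2}}{2}}\, dx$, giving $v = - \frac{e^{- \frac{3 x^{2}}{2}}}{3}$. The boundary term vanishes and
$$\int_{-\infty}^{\infty} x \sin(b x)\, e^{- \frac{3 x^{2}}{2}}\, dx = \frac{b}{3} \int_{-\infty}^{\infty} \cos(b x)\, e^{- \frac{3 x^{2}}{2}}\, dx,$$
so $I'(b) = - \frac{b}{3}\, I(b)$.

This is a separable first-order ODE; solving with the initial condition $I(0) = \int_{-\infty}^{\infty} 2 e^{- \frac{3 x^{2}}{2}}\,dx = \frac{2 \sqrt{6} \sqrt{\pi}}{3}$ gives
$$I(b) = \frac{2 \sqrt{6} \sqrt{\pi} e^{- \frac{b^{2}}{6}}}{3}.$$

Setting $b = \frac{5}{4}$:
$$I = \frac{2 \sqrt{6} \sqrt{\pi}}{3 e^{\frac{25}{96}}}.$$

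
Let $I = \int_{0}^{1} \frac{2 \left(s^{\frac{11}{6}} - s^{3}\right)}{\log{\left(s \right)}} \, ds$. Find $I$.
$- \log{\left(\frac{576}{289} \right)}$

Consider the one-parameter family: let $I(a) = \int_{0}^{1} \frac{2 \left(s^{\frac{11}{6}} - s^{a}\right)}{\log{\left(s \right)}} \, ds$.

Since $\dfrac{\partial}{\partial a}\,s^{a} = s^{a} \ln s$, the $\ln s$ in the denominator cancels and
$$\frac{dI}{da} = \int_{0}^{1} -2 s^{a} \, ds = -2 \left[\frac{s^{a+1}}{a+1}\right]_0^1 = - \frac{2}{a + 1}.$$

Integrating with respect to $a$ gives $I(a) = - \log{\left(\frac{36 \left(a + 1\right)^{2}}{289} \right)} + C$.

At $a = \frac{11}{6}$ the integrand is identically $0$, so $I(\frac{11}{6}) = 0$. The closed form gives $0$, hence $C = 0$.

Setting $a = 3$:
$$I = - \log{\left(\frac{576}{289} \right)}.$$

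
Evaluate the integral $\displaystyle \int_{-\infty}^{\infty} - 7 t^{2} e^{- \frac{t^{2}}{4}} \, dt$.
$- 28 \sqrt{\pi}$

Begin with the known integral
$$J(a) = \int_{-\infty}^{\infty} - 7 e^{- a t^{2}} \, dt = - \frac{7 \sqrt{\pi}}{\sqrt{a}}.$$

Differentiating under the integral sign brings down a factor of $(-t^2)$:
$$\frac{dJ}{da} = \int_{-\infty}^{\infty} 7 t^{2} e^{- a t^{2}} \, dt = \frac{7 \sqrt{\pi}}{2 a^{\frac{3}{2}}}.$$

The integral on the left is $-I$, so $I = - \frac{7 \sqrt{\pi}}{2 a^{\frac{3}{2}}}$.

Setting $a = \frac{1}{4}$:
$$I = - 28 \sqrt{\pi}.$$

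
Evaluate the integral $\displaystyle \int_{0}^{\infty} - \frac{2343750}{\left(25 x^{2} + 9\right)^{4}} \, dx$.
$- \frac{390625 \pi}{11664}$

Start from the standard arctangent integral
$$J(a) = \int_{0}^{\infty} - \frac{6}{a^{2} + x^{2}} \, dx = - \frac{3 \pi}{a}.$$

Differentiating under the integral sign with respect to $a$,
$$\frac{dJ}{da} = \int_{0}^{\infty} \frac{12 a}{\left(a^{2} + x^{2}\right)^{2}} \, dx = \frac{3 \pi}{a^{2}},$$
so $\int_{0}^{\infty} - \frac{6}{\left(a^{2} + x^{2}\right)^{2}} \, dx = - \frac{3 \pi}{2 a^{3}}$.

Repeating — each differentiation of $1/(x^2+a^2)^j$ produces $-2ja/(x^2+a^2)^{j+1}$ — and dividing through by $-2ja$ at each step yields, after $3$ differentiations in total,
$$\int_{0}^{\infty} - \frac{6}{\left(a^{2} + x^{2}\right)^{4}} \, dx = - \frac{15 \pi}{16 a^{7}}.$$

Setting $a = \frac{3}{5}$:
$$I = - \frac{390625 \pi}{11664}.$$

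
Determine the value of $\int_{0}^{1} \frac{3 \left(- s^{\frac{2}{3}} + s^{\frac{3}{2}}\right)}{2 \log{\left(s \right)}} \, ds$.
$\log{\left(\frac{3 \sqrt{6}}{4} \right)}$

Consider the one-parameter family: let $I(a) = \int_{0}^{1} \frac{3 \left(- s^{\frac{2}{3}} + s^{a}\right)}{2 \log{\left(s \right)}} \, ds$.

Since $\dfrac{\partial}{\partial a}\,s^{a} = s^{a} \ln s$, the $\ln s$ in the denominator cancels and
$$\frac{dI}{da} = \int_{0}^{1} \frac{3}{2} s^{a} \, ds = \frac{3}{2} \left[\frac{s^{a+1}}{a+1}\right]_0^1 = \frac{3}{2 \left(a + 1\right)}.$$

Integrating with respect to $a$ gives $I(a) = \log{\left(\frac{3 \sqrt{15} \left(a + 1\right)^{\frac{3}{2}}}{25} \right)} + C$.

At $a = \frac{2}{3}$ the integrand is identically $0$, so $I(\frac{2}{3}) = 0$. The closed form gives $0$, hence $C = 0$.

Setting $a = \frac{3}{2}$:
$$I = \log{\left(\frac{3 \sqrt{6}}{4} \right)}.$$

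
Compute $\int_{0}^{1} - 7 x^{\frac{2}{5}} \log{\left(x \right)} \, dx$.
$\frac{25}{7}$

Consider the simpler parametrised integral
$$J(a) = \int_{0}^{1} - 7 x^{a} \, dx = - \frac{7}{a + 1}.$$

Differentiating under the integral sign brings down a factor of $\ln x$:
$$\frac{dJ}{da} = \int_{0}^{1} - 7 x^{a} \log{\left(x \right)} \, dx = \frac{7}{\left(a + 1\right)^{2}}.$$

The integral on the left is $I$, so $I = \frac{7}{\left(a + 1\right)^{2}}$.

Setting $a = \frac{2}{5}$:
$$I = \frac{25}{7}.$$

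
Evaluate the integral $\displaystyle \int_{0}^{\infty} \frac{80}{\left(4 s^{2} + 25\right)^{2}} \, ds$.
$\frac{2 \pi}{25}$

Begin with the known result
$$J(a) = \int_{0}^{\infty} \frac{5}{a^{2} + s^{2}} \, ds = \frac{5 \pi}{2 a}.$$

Differentiating under the integral sign with respect to $a$,
$$\frac{dJ}{da} = \int_{0}^{\infty} - \frac{10 a}{\left(a^{2} + s^{2}\right)^{2}} \, ds = - \frac{5 \pi}{2 a^{2}},$$
so $\int_{0}^{\infty} \frac{5}{\left(a^{2} + s^{2}\right)^{2}} \, ds = \frac{5 \pi}{4 a^{3}}$.

Setting $a = \frac{5}{2}$:
$$I = \frac{2 \pi}{25}.$$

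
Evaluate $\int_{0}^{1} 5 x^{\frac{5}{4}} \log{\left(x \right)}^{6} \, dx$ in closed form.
$\frac{6553600}{531441}$

Consider the simpler parametrised integral
$$J(a) = \int_{0}^{1} 5 x^{a} \, dx = \frac{5}{a + 1}.$$

Differentiating under the integral sign brings down a factor of $\ln x$:
$$\frac{dJ}{da} = \int_{0}^{1} 5 x^{a} \log{\left(x \right)} \, dx = - \frac{5}{\left(a + 1\right)^{2}}.$$

Repeating $6$ times in total — each differentiation brings down another $\ln x$ — gives
$$\frac{d^{6}J}{da^{6}} = \int_{0}^{1} 5 x^{a} \log{\left(x \right)}^{6} \, dx = \frac{3600}{\left(a + 1\right)^{7}},$$
and the integrand here is exactly the target integrand, so $I = \frac{3600}{\left(a + 1\right)^{7}}$.

Setting $a = \frac{5}{4}$:
$$I = \frac{6553600}{531441}.$$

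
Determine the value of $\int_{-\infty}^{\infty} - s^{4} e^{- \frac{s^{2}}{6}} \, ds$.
$- 27 \sqrt{6} \sqrt{\pi}$

Consider the simpler parametrised integral
$$J(a) = \int_{-\infty}^{\infty} - e^{- a s^{2}} \, ds = - \frac{\sqrt{\pi}}{\sqrt{a}}.$$

Differentiating under the integral sign brings down a factor of $(-s^2)$:
$$\frac{dJ}{da} = \int_{-\infty}^{\infty} s^{2} e^{- a s^{2}} \, ds = \frac{\sqrt{\pi}}{2 a^{\frac{3}{2}}}.$$

Repeating twice in total — each differentiation brings down another $(-s^2)$ — gives
$$\frac{d^{2}J}{da^{2}} = \int_{-\infty}^{\infty} - s^{4} e^{- a s^{2}} \, ds = - \frac{3 \sqrt{\pi}}{4 a^{\frac{5}{2}}},$$
and the integrand here is exactly the target integrand, so $I = - \frac{3 \sqrt{\pi}}{4 a^{\frac{5}{2}}}$.

Setting $a = \frac{1}{6}$:
$$I = - 27 \sqrt{6} \sqrt{\pi}.$$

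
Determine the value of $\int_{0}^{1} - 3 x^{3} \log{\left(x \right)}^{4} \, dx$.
$- \frac{9}{128}$

Start from the elementary integral
$$J(a) = \int_{0}^{1} - 3 x^{a} \, dx = - \frac{3}{a + 1}.$$

Differentiating under the integral sign brings down a factor of $\ln x$:
$$\frac{dJ}{da} = \int_{0}^{1} - 3 x^{a} \log{\left(x \right)} \, dx = \frac{3}{\left(a + 1\right)^{2}}.$$

Repeating $4$ times in total — each differentiation brings down another $\ln x$ — gives
$$\frac{d^{4}J}{da^{4}} = \int_{0}^{1} - 3 x^{a} \log{\left(x \right)}^{4} \, dx = - \frac{72}{\left(a + 1\right)^{5}},$$
and the integrand here is exactly the target integrand, so $I = - \frac{72}{\left(a + 1\right)^{5}}$.

Setting $a = 3$:
$$I = - \frac{9}{128}.$$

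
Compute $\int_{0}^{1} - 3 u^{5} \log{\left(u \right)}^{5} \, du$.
$\frac{5}{648}$

Begin with the known integral
$$J(a) = \int_{0}^{1} - 3 u^{a} \, du = - \frac{3}{a + 1}.$$

Differentiating under the integral sign brings down a factor of $\ln u$:
$$\frac{dJ}{da} = \int_{0}^{1} - 3 u^{a} \log{\left(u \right)} \, du = \frac{3}{\left(a + 1\right)^{2}}.$$

Repeating $5$ times in total — each differentiation brings down another $\ln u$ — gives
$$\frac{d^{5}J}{da^{5}} = \int_{0}^{1} - 3 u^{a} \log{\left(u \right)}^{5} \, du = \frac{360}{\left(a + 1\right)^{6}},$$
and the integrand here is exactly the target integrand, so $I = \frac{360}{\left(a + 1\right)^{6}}$.

Setting $a = 5$:
$$I = \frac{5}{648}.$$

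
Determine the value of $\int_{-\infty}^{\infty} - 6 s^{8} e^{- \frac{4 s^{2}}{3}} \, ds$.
$- \frac{25515 \sqrt{3} \sqrt{\pi}}{4096}$

Consider the simpler parametrised integral
$$J(a) = \int_{-\infty}^{\infty} - 6 e^{- a s^{2}} \, ds = - \frac{6 \sqrt{\pi}}{\sqrt{a}}.$$

Differentiating under the integral sign brings down a factor of $(-s^2)$:
$$\frac{dJ}{da} = \int_{-\infty}^{\infty} 6 s^{2} e^{- a s^{2}} \, ds = \frac{3 \sqrt{\pi}}{a^{\frac{3}{2}}}.$$

Repeating $4$ times in total — each differentiation brings down another $(-s^2)$ — gives
$$\frac{d^{4}J}{da^{4}} = \int_{-\infty}^{\infty} - 6 s^{8} e^{- a s^{2}} \, ds = - \frac{315 \sqrt{\pi}}{8 a^{\frac{9}{2}}},$$
and the integrand here is exactly the target integrand, so $I = - \frac{315 \sqrt{\pi}}{8 a^{\frac{9}{2}}}$.

Setting $a = \frac{4}{3}$:
$$I = - \frac{25515 \sqrt{3} \sqrt{\pi}}{4096}.$$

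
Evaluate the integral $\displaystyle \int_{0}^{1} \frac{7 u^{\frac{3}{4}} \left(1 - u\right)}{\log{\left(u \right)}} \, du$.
$- \log{\left(\frac{19487171}{823543} \right)}$

Replace the exponent $\frac{7}{4}$ by a parameter $a$: let $I(a) = \int_{0}^{1} \frac{7 \left(u^{\frac{3}{4}} - u^{a}\right)}{\log{\left(u \right)}} \, du$.

Since $\dfrac{\partial}{\partial a}\,u^{a} = u^{a} \ln u$, the $\ln u$ in the denominator cancels and
$$\frac{dI}{da} = \int_{0}^{1} -7 u^{a} \, du = -7 \left[\frac{u^{a+1}}{a+1}\right]_0^1 = - \frac{7}{a + 1}.$$

Integrating with respect to $a$ gives $I(a) = - \log{\left(\frac{16384 \left(a + 1\right)^{7}}{823543} \right)} + C$.

At $a = \frac{3}{4}$ the integrand is identically $0$, so $I(\frac{3}{4}) = 0$. The closed form gives $0$, hence $C = 0$.

Setting $a = \frac{7}{4}$:
$$I = - \log{\left(\frac{19487171}{823543} \right)}.$$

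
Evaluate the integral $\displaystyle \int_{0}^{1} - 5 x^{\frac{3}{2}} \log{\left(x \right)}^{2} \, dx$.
$- \frac{16}{25}$

Begin with the known integral
$$J(a) = \int_{0}^{1} - 5 x^{a} \, dx = - \frac{5}{a + 1}.$$

Differentiating under the integral sign brings down a factor of $\ln x$:
$$\frac{dJ}{da} = \int_{0}^{1} - 5 x^{a} \log{\left(x \right)} \, dx = \frac{5}{\left(a + 1\right)^{2}}.$$

Repeating twice in total — each differentiation brings down another $\ln x$ — gives
$$\frac{d^{2}J}{da^{2}} = \int_{0}^{1} - 5 x^{a} \log{\left(x \right)}^{2} \, dx = - \frac{10}{\left(a + 1\right)^{3}},$$
and the integrand here is exactly the target integrand, so $I = - \frac{10}{\left(a + 1\right)^{3}}$.

Setting $a = \frac{3}{2}$:
$$I = - \frac{16}{25}.$$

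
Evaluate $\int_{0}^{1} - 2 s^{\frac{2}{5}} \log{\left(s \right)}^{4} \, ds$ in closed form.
$- \frac{150000}{16807}$

Begin with the known integral
$$J(a) = \int_{0}^{1} - 2 s^{a} \, ds = - \frac{2}{a + 1}.$$

Differentiating under the integral sign brings down a factor of $\ln s$:
$$\frac{dJ}{da} = \int_{0}^{1} - 2 s^{a} \log{\left(s \right)} \, ds = \frac{2}{\left(a + 1\right)^{2}}.$$

Repeating $4$ times in total — each differentiation brings down another $\ln s$ — gives
$$\frac{d^{4}J}{da^{4}} = \int_{0}^{1} - 2 s^{a} \log{\left(s \right)}^{4} \, ds = - \frac{48}{\left(a + 1\right)^{5}},$$
and the integrand here is exactly the target integrand, so $I = - \frac{48}{\left(a + 1\right)^{5}}$.

Setting $a = \frac{2}{5}$:
$$I = - \frac{150000}{16807}.$$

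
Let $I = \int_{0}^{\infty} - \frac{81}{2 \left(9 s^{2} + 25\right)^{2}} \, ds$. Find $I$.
$- \frac{27 \pi}{1000}$

Recall the elementary integral
$$J(a) = \int_{0}^{\infty} - \frac{1}{2 \left(a^{2} + s^{2}\right)} \, ds = - \frac{\pi}{4 a}.$$

Differentiating under the integral sign with respect to $a$,
$$\frac{dJ}{da} = \int_{0}^{\infty} \frac{a}{\left(a^{2} + s^{2}\right)^{2}} \, ds = \frac{\pi}{4 a^{2}},$$
so $\int_{0}^{\infty} - \frac{1}{2 \left(a^{2} + s^{2}\right)^{2}} \, ds = - \frac{\pi}{8 a^{3}}$.

Setting $a = \frac{5}{3}$:
$$I = - \frac{27 \pi}{1000}.$$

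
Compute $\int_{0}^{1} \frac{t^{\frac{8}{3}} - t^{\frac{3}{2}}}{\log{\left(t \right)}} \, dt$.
$- \log{\left(15 \right)} + \log{\left(22 \right)}$

Introduce a parameter $a$ in the exponent: let $I(a) = \int_{0}^{1} \frac{t^{\frac{8}{3}} - t^{a}}{\log{\left(t \right)}} \, dt$.

Since $\dfrac{\partial}{\partial a}\,t^{a} = t^{a} \ln t$, the $\ln t$ in the denominator cancels and
$$\frac{dI}{da} = \int_{0}^{1} -1 t^{a} \, dt = -1 \left[\frac{t^{a+1}}{a+1}\right]_0^1 = - \frac{1}{a + 1}.$$

Integrating with respect to $a$ gives $I(a) = - \log{\left(\frac{3 a}{11} + \frac{3}{11} \right)} + C$.

At $a = \frac{8}{3}$ the integrand is identically $0$, so $I(\frac{8}{3}) = 0$. The closed form gives $0$, hence $C = 0$.

Setting $a = \frac{3}{2}$:
$$I = - \log{\left(15 \right)} + \log{\left(22 \right)}.$$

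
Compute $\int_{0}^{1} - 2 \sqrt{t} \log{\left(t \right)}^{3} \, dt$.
$\frac{64}{27}$

Begin with the known integral
$$J(a) = \int_{0}^{1} - 2 t^{a} \, dt = - \frac{2}{a + 1}.$$

Differentiating under the integral sign brings down a factor of $\ln t$:
$$\frac{dJ}{da} = \int_{0}^{1} - 2 t^{a} \log{\left(t \right)} \, dt = \frac{2}{\left(a + 1\right)^{2}}.$$

Repeating $3$ times in total — each differentiation brings down another $\ln t$ — gives
$$\frac{d^{3}J}{da^{3}} = \int_{0}^{1} - 2 t^{a} \log{\left(t \right)}^{3} \, dt = \frac{12}{\left(a + 1\right)^{4}},$$
and the integrand here is exactly the target integrand, so $I = \frac{12}{\left(a + 1\right)^{4}}$.

Setting $a = \frac{1}{2}$:
$$I = \frac{64}{27}.$$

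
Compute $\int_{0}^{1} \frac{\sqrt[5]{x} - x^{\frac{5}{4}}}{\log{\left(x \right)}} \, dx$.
$\log{\left(\frac{8}{15} \right)}$

Introduce a parameter $a$ in the exponent: let $I(a) = \int_{0}^{1} \frac{- x^{\frac{5}{4}} + x^{a}}{\log{\left(x \right)}} \, dx$.

Since $\dfrac{\partial}{\partial a}\,x^{a} = x^{a} \ln x$, the $\ln x$ in the denominator cancels and
$$\frac{dI}{da} = \int_{0}^{1} x^{a} \, dx = \left[\frac{x^{a+1}}{a+1}\right]_0^1 = \frac{1}{a + 1}.$$

Integrating with respect to $a$ gives $I(a) = \log{\left(\frac{4 a}{9} + \frac{4}{9} \right)} + C$.

At $a = \frac{5}{4}$ the integrand is identically $0$, so $I(\frac{5}{4}) = 0$. The closed form gives $0$, hence $C = 0$.

Setting $a = \frac{1}{5}$:
$$I = \log{\left(\frac{8}{15} \right)}.$$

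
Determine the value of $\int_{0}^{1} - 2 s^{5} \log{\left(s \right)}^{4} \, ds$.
$- \frac{1}{162}$

Begin with the known integral
$$J(a) = \int_{0}^{1} - 2 s^{a} \, ds = - \frac{2}{a + 1}.$$

Differentiating under the integral sign brings down a factor of $\ln s$:
$$\frac{dJ}{da} = \int_{0}^{1} - 2 s^{a} \log{\left(s \right)} \, ds = \frac{2}{\left(a + 1\right)^{2}}.$$

Repeating $4$ times in total — each differentiation brings down another $\ln s$ — gives
$$\frac{d^{4}J}{da^{4}} = \int_{0}^{1} - 2 s^{a} \log{\left(s \right)}^{4} \, ds = - \frac{48}{\left(a + 1\right)^{5}},$$
and the integrand here is exactly the target integrand, so $I = - \frac{48}{\left(a + 1\right)^{5}}$.

Setting $a = 5$:
$$I = - \frac{1}{162}.$$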